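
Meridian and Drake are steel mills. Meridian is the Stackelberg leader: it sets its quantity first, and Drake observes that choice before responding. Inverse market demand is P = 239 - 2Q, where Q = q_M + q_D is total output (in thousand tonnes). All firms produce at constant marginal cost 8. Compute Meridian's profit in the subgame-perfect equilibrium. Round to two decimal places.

The follower Drake best-responds to any q_M: π_D = (239 - 2Q)q_D - 8q_D.
∂π_D/∂q_D = 231 - 2q_M - 4q_D = 0 gives the reaction function q_D = (231 - 2q_M)/4.
The leader anticipates this reaction. Substituting into P = 239 - 2Q gives P = 247/2 - q_M, so π_M = (247/2 - q_M)q_M - 8q_M.
Maximising: ∂π_M/∂q_M = 231/2 - 2q_M = 0, giving q_M = 231/4.
Then q_D = (231 - 2·(231/4))/4 = 231/8.
Price P = 239 - 2·(693/8) = 263/4.
Meridian's profit: (263/4 - 8)·(231/4) = 3335.0625.

3335.06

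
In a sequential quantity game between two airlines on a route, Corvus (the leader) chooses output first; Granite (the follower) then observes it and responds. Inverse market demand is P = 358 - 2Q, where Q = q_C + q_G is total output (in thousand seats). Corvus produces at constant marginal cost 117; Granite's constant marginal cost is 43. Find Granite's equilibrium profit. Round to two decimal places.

6699.03

The follower Granite best-responds to any q_C: π_G = (358 - 2Q)q_G - 43q_G.
∂π_G/∂q_G = 315 - 2q_C - 4q_G = 0 gives the reaction function q_G = (315 - 2q_C)/4.
The leader anticipates this reaction. Substituting into P = 358 - 2Q gives P = 401/2 - q_C, so π_C = (401/2 - q_C)q_C - 117q_C.
Leader FOC: 167/2 - 2q_C = 0, so q_C = 167/4.
Then q_G = (315 - 2·(167/4))/4 = 463/8.
Price P = 358 - 2·(797/8) = 635/4.
Granite's profit: (635/4 - 43)·(463/8) = 6699.0313.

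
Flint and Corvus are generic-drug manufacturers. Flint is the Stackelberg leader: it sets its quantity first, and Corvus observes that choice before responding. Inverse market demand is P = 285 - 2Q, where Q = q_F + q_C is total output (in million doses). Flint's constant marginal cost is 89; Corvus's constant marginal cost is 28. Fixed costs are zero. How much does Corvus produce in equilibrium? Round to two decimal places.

Solve by backward induction. Given q_F, the follower Corvus maximises π_C = (285 - 2q_F - 2q_C)q_C - 28q_C.
Setting the follower's marginal profit to zero, 257 - 2q_F - 4q_C = 0, i.e. q_C = (257 - 2q_F)/4.
The leader anticipates this reaction. Substituting into P = 285 - 2Q gives P = 313/2 - q_F, so π_F = (313/2 - q_F)q_F - 89q_F.
Maximising: ∂π_F/∂q_F = 135/2 - 2q_F = 0, giving q_F = 135/4.
Then q_C = (257 - 2·(135/4))/4 = 379/8.

47.38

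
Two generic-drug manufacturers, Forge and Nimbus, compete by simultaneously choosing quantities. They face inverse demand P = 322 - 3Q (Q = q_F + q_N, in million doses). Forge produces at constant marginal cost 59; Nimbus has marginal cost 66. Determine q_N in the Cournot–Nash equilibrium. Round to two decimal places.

Forge's profit: π_F = (322 - 3Q)q_F - (59q_F). Setting ∂π_F/∂q_F = 0: 263 - 6q_F - 3(q_N) = 0.
Nimbus's first-order condition: 256 - 6q_N - 3(q_F) = 0.
So q_F = (263 - 3q_N)/6 and q_N = (256 - 3q_F)/6.
Substituting one into the other gives q_F = 30 and q_N = 83/3.

27.67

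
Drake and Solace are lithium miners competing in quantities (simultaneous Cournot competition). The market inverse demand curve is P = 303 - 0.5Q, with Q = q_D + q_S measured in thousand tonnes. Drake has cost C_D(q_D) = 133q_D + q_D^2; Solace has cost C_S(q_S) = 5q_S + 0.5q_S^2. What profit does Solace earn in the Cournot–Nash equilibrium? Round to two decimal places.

19795.27

Drake's profit: π_D = (303 - 0.5Q)q_D - (133q_D + q_D²). Setting ∂π_D/∂q_D = 0: 170 - 3q_D - (1/2)(q_S) = 0.
Solace's profit: π_S = (303 - 0.5Q)q_S - (5q_S + (1/2)q_S²). Setting ∂π_S/∂q_S = 0: 298 - 2q_S - (1/2)(q_D) = 0.
Best responses: q_D = (170 - (1/2)q_S)/3, q_S = (298 - (1/2)q_D)/2.
Solving the pair: q_D = 764/23, q_S = 140.6957.
Price P = 303 - (1/2)·173.9130 = 216.0435.
Solace's profit: 216.0435·140.6957 - 5·140.6957 - (1/2)·140.6957² = 19795.2665.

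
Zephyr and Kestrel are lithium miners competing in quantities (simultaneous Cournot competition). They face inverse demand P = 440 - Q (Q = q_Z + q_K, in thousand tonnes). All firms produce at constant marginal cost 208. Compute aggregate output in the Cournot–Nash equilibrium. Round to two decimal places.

154.67

Each firm earns π_i = (440 - Q)q_i - 208q_i.
First-order condition (treating rivals' output as given): 232 - 2q_i - q_j = 0.
By symmetry each firm produces the same amount; substituting q_j = q_i yields q_i = 232/3.
Total output Q = 232/3 + 232/3 = 464/3.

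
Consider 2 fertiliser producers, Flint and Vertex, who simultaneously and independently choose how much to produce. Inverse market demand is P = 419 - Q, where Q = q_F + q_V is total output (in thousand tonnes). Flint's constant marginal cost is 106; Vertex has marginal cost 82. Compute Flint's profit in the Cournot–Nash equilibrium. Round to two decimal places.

9280.11

Flint's profit: π_F = (419 - Q)q_F - (106q_F). Setting ∂π_F/∂q_F = 0: 313 - 2q_F - (q_V) = 0.
Vertex's profit: π_V = (419 - Q)q_V - (82q_V). Setting ∂π_V/∂q_V = 0: 337 - 2q_V - (q_F) = 0.
Rearranging gives the reaction functions q_F = (313 - q_V)/2 and q_V = (337 - q_F)/2.
Substituting one into the other gives q_F = 289/3 and q_V = 361/3.
Price P = 419 - 650/3 = 607/3.
Flint's profit: (607/3 - 106)·(289/3) = 9280.1111.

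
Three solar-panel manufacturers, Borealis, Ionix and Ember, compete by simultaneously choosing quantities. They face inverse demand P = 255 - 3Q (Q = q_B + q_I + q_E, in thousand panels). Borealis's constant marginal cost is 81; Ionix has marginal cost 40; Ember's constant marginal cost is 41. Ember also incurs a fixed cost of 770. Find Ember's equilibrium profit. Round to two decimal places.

563.52

Borealis's profit: π_B = (255 - 3Q)q_B - (81q_B). Setting ∂π_B/∂q_B = 0: 174 - 6q_B - 3(q_I + q_E) = 0.
Ionix's profit: π_I = (255 - 3Q)q_I - (40q_I). Setting ∂π_I/∂q_I = 0: 215 - 6q_I - 3(q_B + q_E) = 0.
Ember's first-order condition: 214 - 6q_E - 3(q_B + q_I) = 0.
Adding the 3 conditions: 603 − 6Q − 6Q = 0, i.e. Q = 201/4.
Back-substituting: q_B = (174 − 603/4)/3 = 31/4, q_I = (215 − 603/4)/3 = 257/12, q_E = (214 − 603/4)/3 = 253/12.
Price P = 255 - 3·(201/4) = 417/4.
Ember's profit: (417/4 - 41)·(253/12) - 770 = 563.5208.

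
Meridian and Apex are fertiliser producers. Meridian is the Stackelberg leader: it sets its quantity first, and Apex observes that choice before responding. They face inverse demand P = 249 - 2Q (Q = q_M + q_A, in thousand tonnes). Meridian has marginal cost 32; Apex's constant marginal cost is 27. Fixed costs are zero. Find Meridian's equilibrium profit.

The follower Apex best-responds to any q_M: π_A = (249 - 2Q)q_A - 27q_A.
Follower FOC: 222 - 2q_M - 4q_A = 0, so q_A(q_M) = (222 - 2q_M)/4.
Meridian substitutes q_A(q_M) into its own profit: π_M = q_M(249 - 2q_M - (222 - 2q_M)/2) - 32q_M = (138 - q_M)q_M - 32q_M.
The leader's first-order condition 106 - 2q_M = 0 yields q_M = 53.
Then q_A = (222 - 2·53)/4 = 29.
Price P = 249 - 2·82 = 85.
Meridian's profit: (85 - 32)·53 = 2809.

2809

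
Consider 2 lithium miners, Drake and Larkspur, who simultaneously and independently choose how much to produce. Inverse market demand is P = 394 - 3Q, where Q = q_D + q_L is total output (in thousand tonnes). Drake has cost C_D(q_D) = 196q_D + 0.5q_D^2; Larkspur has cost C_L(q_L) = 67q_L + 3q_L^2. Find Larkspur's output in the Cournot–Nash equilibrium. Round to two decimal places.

Drake's profit: π_D = (394 - 3Q)q_D - (196q_D + (1/2)q_D²). Setting ∂π_D/∂q_D = 0: 198 - 7q_D - 3(q_L) = 0.
Larkspur's profit: π_L = (394 - 3Q)q_L - (67q_L + 3q_L²). Setting ∂π_L/∂q_L = 0: 327 - 12q_L - 3(q_D) = 0.
Best responses: q_D = (198 - 3q_L)/7, q_L = (327 - 3q_D)/12.
Substituting one into the other gives q_D = 93/5 and q_L = 113/5.

22.60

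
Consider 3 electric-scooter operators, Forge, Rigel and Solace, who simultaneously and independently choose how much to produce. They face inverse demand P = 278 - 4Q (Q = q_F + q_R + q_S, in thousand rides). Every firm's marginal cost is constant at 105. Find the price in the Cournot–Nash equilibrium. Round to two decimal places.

148.25

Each firm earns π_i = (278 - 4Q)q_i - 105q_i.
First-order condition (treating rivals' output as given): 173 - 8q_i - 4·Σ_{j≠i} q_j = 0.
With identical firms every q_j equals q_i, so Σ_{j≠i} q_j = 2q_i and 173 = 16q_i, giving q_i = 173/16.
Total output Q = 519/16, so price P = 278 - 4·(519/16) = 593/4.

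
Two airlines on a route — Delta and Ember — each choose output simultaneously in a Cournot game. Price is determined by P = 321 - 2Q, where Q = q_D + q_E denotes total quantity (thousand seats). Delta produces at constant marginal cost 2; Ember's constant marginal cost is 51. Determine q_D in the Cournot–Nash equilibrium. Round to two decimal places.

Delta's profit: π_D = (321 - 2Q)q_D - (2q_D). Setting ∂π_D/∂q_D = 0: 319 - 4q_D - 2(q_E) = 0.
Ember's profit: π_E = (321 - 2Q)q_E - (51q_E). Setting ∂π_E/∂q_E = 0: 270 - 4q_E - 2(q_D) = 0.
Best responses: q_D = (319 - 2q_E)/4, q_E = (270 - 2q_D)/4.
Solving the pair: q_D = 184/3, q_E = 221/6.

61.33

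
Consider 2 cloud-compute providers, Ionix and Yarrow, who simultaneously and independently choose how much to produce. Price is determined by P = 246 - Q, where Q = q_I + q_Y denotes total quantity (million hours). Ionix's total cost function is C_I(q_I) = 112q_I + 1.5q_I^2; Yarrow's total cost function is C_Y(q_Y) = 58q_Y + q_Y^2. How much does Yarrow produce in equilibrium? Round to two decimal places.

42.42

Ionix's profit: π_I = (246 - Q)q_I - (112q_I + (3/2)q_I²). Setting ∂π_I/∂q_I = 0: 134 - 5q_I - (q_Y) = 0.
Yarrow's profit: π_Y = (246 - Q)q_Y - (58q_Y + q_Y²). Setting ∂π_Y/∂q_Y = 0: 188 - 4q_Y - (q_I) = 0.
Rearranging gives the reaction functions q_I = (134 - q_Y)/5 and q_Y = (188 - q_I)/4.
Substituting one into the other gives q_I = 348/19 and q_Y = 806/19.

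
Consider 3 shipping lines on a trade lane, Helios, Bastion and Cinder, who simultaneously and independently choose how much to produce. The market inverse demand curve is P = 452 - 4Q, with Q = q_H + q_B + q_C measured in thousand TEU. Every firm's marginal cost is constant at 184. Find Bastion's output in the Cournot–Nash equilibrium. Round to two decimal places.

16.75

Each firm earns π_i = (452 - 4Q)q_i - 184q_i.
First-order condition (treating rivals' output as given): 268 - 8q_i - 4·Σ_{j≠i} q_j = 0.
With identical firms every q_j equals q_i, so Σ_{j≠i} q_j = 2q_i and 268 = 16q_i, giving q_i = 67/4.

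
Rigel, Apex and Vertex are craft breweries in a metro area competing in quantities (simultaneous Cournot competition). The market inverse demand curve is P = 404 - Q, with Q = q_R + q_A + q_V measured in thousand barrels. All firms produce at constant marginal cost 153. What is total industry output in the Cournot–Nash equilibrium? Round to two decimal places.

188.25

Each firm earns π_i = (404 - Q)q_i - 153q_i.
Setting ∂π_i/∂q_i = 0 with rivals' quantities fixed: 251 - 2q_i - Σ_{j≠i} q_j = 0.
With identical firms every q_j equals q_i, so Σ_{j≠i} q_j = 2q_i and 251 = 4q_i, giving q_i = 251/4.
Total output Q = 251/4 + 251/4 + 251/4 = 753/4.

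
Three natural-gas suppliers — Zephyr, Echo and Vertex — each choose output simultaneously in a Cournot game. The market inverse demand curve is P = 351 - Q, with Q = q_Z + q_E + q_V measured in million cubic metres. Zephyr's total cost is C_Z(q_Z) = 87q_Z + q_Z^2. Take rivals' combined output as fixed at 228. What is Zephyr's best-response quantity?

9

With rivals' combined output fixed at 228, Zephyr's profit is π_Z = (351 - 228 - q_Z)q_Z - (87q_Z + q_Z²) = (123 - q_Z)q_Z - (87q_Z + q_Z²).
∂π_Z/∂q_Z = 36 - 4q_Z = 0, so q_Z = 9.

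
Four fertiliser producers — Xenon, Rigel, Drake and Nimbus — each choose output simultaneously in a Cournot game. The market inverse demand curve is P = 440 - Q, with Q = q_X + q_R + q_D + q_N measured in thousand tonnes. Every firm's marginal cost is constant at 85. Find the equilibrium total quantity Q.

A representative firm's profit is π_i = q_i(440 - Q) - 85q_i.
Setting ∂π_i/∂q_i = 0 with rivals' quantities fixed: 355 - 2q_i - Σ_{j≠i} q_j = 0.
By symmetry each firm produces the same amount; substituting Σ_{j≠i} q_j = 3q_i yields q_i = 355/5 = 71.
Total output Q = 71 + 71 + 71 + 71 = 284.

284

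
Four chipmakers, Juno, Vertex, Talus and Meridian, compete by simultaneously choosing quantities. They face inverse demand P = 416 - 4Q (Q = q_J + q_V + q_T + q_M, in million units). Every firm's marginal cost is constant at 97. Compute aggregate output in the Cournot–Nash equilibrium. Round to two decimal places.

A representative firm's profit is π_i = q_i(416 - 4Q) - 97q_i.
Setting ∂π_i/∂q_i = 0 with rivals' quantities fixed: 319 - 8q_i - 4·Σ_{j≠i} q_j = 0.
With identical firms every q_j equals q_i, so Σ_{j≠i} q_j = 3q_i and 319 = 20q_i, giving q_i = 319/20.
Total output Q = 319/20 + 319/20 + 319/20 + 319/20 = 319/5.

63.80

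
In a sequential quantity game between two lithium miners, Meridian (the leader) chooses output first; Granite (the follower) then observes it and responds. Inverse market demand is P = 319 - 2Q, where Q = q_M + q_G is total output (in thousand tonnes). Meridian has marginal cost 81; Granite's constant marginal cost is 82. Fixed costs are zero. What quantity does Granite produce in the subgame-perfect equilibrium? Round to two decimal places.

Solve by backward induction. Given q_M, the follower Granite maximises π_G = (319 - 2q_M - 2q_G)q_G - 82q_G.
∂π_G/∂q_G = 237 - 2q_M - 4q_G = 0 gives the reaction function q_G = (237 - 2q_M)/4.
Meridian substitutes q_G(q_M) into its own profit: π_M = q_M(319 - 2q_M - (237 - 2q_M)/2) - 81q_M = (401/2 - q_M)q_M - 81q_M.
Leader FOC: 239/2 - 2q_M = 0, so q_M = 239/4.
Then q_G = (237 - 2·(239/4))/4 = 235/8.

29.38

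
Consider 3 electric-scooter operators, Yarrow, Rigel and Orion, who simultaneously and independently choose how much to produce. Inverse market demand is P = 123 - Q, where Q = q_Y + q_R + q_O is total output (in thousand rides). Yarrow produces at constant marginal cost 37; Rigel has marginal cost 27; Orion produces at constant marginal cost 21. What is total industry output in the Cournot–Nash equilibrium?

71

Yarrow's profit: π_Y = (123 - Q)q_Y - (37q_Y). Setting ∂π_Y/∂q_Y = 0: 86 - 2q_Y - (q_R + q_O) = 0.
Rigel's first-order condition: 96 - 2q_R - (q_Y + q_O) = 0.
Orion's profit: π_O = (123 - Q)q_O - (21q_O). Setting ∂π_O/∂q_O = 0: 102 - 2q_O - (q_Y + q_R) = 0.
Adding the 3 conditions: 284 − 2Q − 2Q = 0, i.e. Q = 71.
Back-substituting: q_Y = (86 − 71) = 15, q_R = (96 − 71) = 25, q_O = (102 − 71) = 31.
Total output Q = 15 + 25 + 31 = 71.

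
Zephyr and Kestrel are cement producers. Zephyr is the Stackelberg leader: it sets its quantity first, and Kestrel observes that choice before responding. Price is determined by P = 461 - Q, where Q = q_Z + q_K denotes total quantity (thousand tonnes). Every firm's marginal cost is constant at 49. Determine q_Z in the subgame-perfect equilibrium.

206

The follower Kestrel best-responds to any q_Z: π_K = (461 - Q)q_K - 49q_K.
∂π_K/∂q_K = 412 - q_Z - 2q_K = 0 gives the reaction function q_K = (412 - q_Z)/2.
Zephyr substitutes q_K(q_Z) into its own profit: π_Z = q_Z(461 - q_Z - (412 - q_Z)/2) - 49q_Z = (255 - (1/2)q_Z)q_Z - 49q_Z.
Maximising: ∂π_Z/∂q_Z = 206 - q_Z = 0, giving q_Z = 206.
Then q_K = (412 - 206)/2 = 103.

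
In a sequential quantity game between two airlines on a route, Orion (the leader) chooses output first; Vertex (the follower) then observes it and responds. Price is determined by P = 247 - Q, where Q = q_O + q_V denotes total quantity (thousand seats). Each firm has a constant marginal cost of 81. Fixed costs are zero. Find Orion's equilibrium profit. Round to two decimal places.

The follower Vertex best-responds to any q_O: π_V = (247 - Q)q_V - 81q_V.
∂π_V/∂q_V = 166 - q_O - 2q_V = 0 gives the reaction function q_V = (166 - q_O)/2.
Orion substitutes q_V(q_O) into its own profit: π_O = q_O(247 - q_O - (166 - q_O)/2) - 81q_O = (164 - (1/2)q_O)q_O - 81q_O.
Maximising: ∂π_O/∂q_O = 83 - q_O = 0, giving q_O = 83.
Then q_V = (166 - 83)/2 = 83/2.
Price P = 247 - 249/2 = 245/2.
Orion's profit: (245/2 - 81)·83 = 3444.5000.

3444.50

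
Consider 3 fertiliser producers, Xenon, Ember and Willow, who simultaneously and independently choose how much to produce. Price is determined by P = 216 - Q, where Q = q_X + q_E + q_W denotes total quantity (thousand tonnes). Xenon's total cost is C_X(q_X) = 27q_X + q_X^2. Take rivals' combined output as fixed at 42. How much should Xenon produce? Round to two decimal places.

With rivals' combined output fixed at 42, Xenon's profit is π_X = (216 - 42 - q_X)q_X - (27q_X + q_X²) = (174 - q_X)q_X - (27q_X + q_X²).
∂π_X/∂q_X = 147 - 4q_X = 0, so q_X = 147/4.

36.75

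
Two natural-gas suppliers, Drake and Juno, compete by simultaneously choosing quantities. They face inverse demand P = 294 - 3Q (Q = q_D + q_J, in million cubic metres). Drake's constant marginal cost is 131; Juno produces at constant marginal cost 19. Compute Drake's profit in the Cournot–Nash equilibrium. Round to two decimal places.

96.33

Drake's profit: π_D = (294 - 3Q)q_D - (131q_D). Setting ∂π_D/∂q_D = 0: 163 - 6q_D - 3(q_J) = 0.
Juno's profit: π_J = (294 - 3Q)q_J - (19q_J). Setting ∂π_J/∂q_J = 0: 275 - 6q_J - 3(q_D) = 0.
Rearranging gives the reaction functions q_D = (163 - 3q_J)/6 and q_J = (275 - 3q_D)/6.
Substituting one into the other gives q_D = 17/3 and q_J = 43.
Price P = 294 - 3·(146/3) = 148.
Drake's profit: (148 - 131)·(17/3) = 289/3.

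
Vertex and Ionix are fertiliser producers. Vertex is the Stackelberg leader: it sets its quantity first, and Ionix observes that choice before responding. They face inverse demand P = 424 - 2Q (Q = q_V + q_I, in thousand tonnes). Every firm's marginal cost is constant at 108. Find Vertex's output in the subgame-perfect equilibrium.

79

Solve by backward induction. Given q_V, the follower Ionix maximises π_I = (424 - 2q_V - 2q_I)q_I - 108q_I.
∂π_I/∂q_I = 316 - 2q_V - 4q_I = 0 gives the reaction function q_I = (316 - 2q_V)/4.
Vertex substitutes q_I(q_V) into its own profit: π_V = q_V(424 - 2q_V - (316 - 2q_V)/2) - 108q_V = (266 - q_V)q_V - 108q_V.
Leader FOC: 158 - 2q_V = 0, so q_V = 79.
Then q_I = (316 - 2·79)/4 = 79/2.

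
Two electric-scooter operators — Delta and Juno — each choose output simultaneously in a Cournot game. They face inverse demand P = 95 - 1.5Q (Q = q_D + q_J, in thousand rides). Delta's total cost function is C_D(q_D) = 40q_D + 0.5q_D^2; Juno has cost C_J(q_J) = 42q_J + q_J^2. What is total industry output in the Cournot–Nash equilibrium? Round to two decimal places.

Delta's profit: π_D = (95 - 1.5Q)q_D - (40q_D + (1/2)q_D²). Setting ∂π_D/∂q_D = 0: 55 - 4q_D - (3/2)(q_J) = 0.
Juno's profit: π_J = (95 - 1.5Q)q_J - (42q_J + q_J²). Setting ∂π_J/∂q_J = 0: 53 - 5q_J - (3/2)(q_D) = 0.
So q_D = (55 - (3/2)q_J)/4 and q_J = (53 - (3/2)q_D)/5.
Solving the pair: q_D = 782/71, q_J = 518/71.
Total output Q = 782/71 + 518/71 = 1300/71.

18.31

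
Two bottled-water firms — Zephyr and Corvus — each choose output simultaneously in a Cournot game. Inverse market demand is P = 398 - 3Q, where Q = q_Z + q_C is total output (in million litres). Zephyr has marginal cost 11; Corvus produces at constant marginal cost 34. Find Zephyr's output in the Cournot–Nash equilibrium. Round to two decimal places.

45.56

Zephyr's profit: π_Z = (398 - 3Q)q_Z - (11q_Z). Setting ∂π_Z/∂q_Z = 0: 387 - 6q_Z - 3(q_C) = 0.
Corvus's profit: π_C = (398 - 3Q)q_C - (34q_C). Setting ∂π_C/∂q_C = 0: 364 - 6q_C - 3(q_Z) = 0.
So q_Z = (387 - 3q_C)/6 and q_C = (364 - 3q_Z)/6.
Solving the pair: q_Z = 410/9, q_C = 341/9.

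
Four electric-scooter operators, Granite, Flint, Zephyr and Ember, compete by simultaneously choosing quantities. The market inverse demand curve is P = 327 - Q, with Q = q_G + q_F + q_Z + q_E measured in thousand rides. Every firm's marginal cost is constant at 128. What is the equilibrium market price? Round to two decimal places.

A representative firm's profit is π_i = q_i(327 - Q) - 128q_i.
Setting ∂π_i/∂q_i = 0 with rivals' quantities fixed: 199 - 2q_i - Σ_{j≠i} q_j = 0.
With identical firms every q_j equals q_i, so Σ_{j≠i} q_j = 3q_i and 199 = 5q_i, giving q_i = 199/5.
Total output Q = 796/5, so price P = 327 - 796/5 = 839/5.

167.80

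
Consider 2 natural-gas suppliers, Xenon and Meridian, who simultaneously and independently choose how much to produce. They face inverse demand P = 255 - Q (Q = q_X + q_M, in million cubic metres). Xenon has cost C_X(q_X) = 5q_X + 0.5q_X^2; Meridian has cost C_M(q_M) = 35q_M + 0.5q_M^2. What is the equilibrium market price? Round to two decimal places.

137.50

Xenon's profit: π_X = (255 - Q)q_X - (5q_X + (1/2)q_X²). Setting ∂π_X/∂q_X = 0: 250 - 3q_X - (q_M) = 0.
Meridian's profit: π_M = (255 - Q)q_M - (35q_M + (1/2)q_M²). Setting ∂π_M/∂q_M = 0: 220 - 3q_M - (q_X) = 0.
So q_X = (250 - q_M)/3 and q_M = (220 - q_X)/3.
Solving the pair: q_X = 265/4, q_M = 205/4.
Total output Q = 235/2, so price P = 255 - 235/2 = 275/2.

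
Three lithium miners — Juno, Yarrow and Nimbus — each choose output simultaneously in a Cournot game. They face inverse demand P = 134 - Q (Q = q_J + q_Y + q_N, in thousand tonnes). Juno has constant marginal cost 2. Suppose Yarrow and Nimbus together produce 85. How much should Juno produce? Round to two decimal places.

With rivals' combined output fixed at 85, Juno's profit is π_J = (134 - 85 - q_J)q_J - (2q_J) = (49 - q_J)q_J - (2q_J).
∂π_J/∂q_J = 47 - 2q_J = 0, so q_J = 47/2.

23.50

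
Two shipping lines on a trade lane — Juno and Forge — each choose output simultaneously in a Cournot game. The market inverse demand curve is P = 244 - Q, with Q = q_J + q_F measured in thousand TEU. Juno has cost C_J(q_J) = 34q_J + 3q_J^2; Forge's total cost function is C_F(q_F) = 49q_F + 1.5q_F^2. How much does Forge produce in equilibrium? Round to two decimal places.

Juno's profit: π_J = (244 - Q)q_J - (34q_J + 3q_J²). Setting ∂π_J/∂q_J = 0: 210 - 8q_J - (q_F) = 0.
Forge's first-order condition: 195 - 5q_F - (q_J) = 0.
Rearranging gives the reaction functions q_J = (210 - q_F)/8 and q_F = (195 - q_J)/5.
Solving the pair: q_J = 285/13, q_F = 450/13.

34.62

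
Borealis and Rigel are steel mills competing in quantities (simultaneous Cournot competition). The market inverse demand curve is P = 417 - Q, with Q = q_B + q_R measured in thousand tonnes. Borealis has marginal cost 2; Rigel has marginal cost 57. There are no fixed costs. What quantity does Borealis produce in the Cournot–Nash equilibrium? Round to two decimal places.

Borealis's profit: π_B = (417 - Q)q_B - (2q_B). Setting ∂π_B/∂q_B = 0: 415 - 2q_B - (q_R) = 0.
Rigel's profit: π_R = (417 - Q)q_R - (57q_R). Setting ∂π_R/∂q_R = 0: 360 - 2q_R - (q_B) = 0.
Best responses: q_B = (415 - q_R)/2, q_R = (360 - q_B)/2.
Substituting one into the other gives q_B = 470/3 and q_R = 305/3.

156.67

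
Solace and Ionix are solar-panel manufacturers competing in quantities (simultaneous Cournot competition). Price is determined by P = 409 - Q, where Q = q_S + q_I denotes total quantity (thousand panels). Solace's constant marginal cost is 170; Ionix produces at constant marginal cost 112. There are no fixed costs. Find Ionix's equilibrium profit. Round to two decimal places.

Solace's profit: π_S = (409 - Q)q_S - (170q_S). Setting ∂π_S/∂q_S = 0: 239 - 2q_S - (q_I) = 0.
Ionix's first-order condition: 297 - 2q_I - (q_S) = 0.
So q_S = (239 - q_I)/2 and q_I = (297 - q_S)/2.
Solving the pair: q_S = 181/3, q_I = 355/3.
Price P = 409 - 536/3 = 691/3.
Ionix's profit: (691/3 - 112)·(355/3) = 14002.7778.

14002.78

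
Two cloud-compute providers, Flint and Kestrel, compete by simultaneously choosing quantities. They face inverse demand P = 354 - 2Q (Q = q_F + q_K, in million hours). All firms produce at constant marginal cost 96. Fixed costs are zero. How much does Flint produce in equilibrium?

43

A representative firm's profit is π_i = q_i(354 - 2Q) - 96q_i.
First-order condition (treating rivals' output as given): 258 - 4q_i - 2q_j = 0.
By symmetry each firm produces the same amount; substituting q_j = q_i yields q_i = 258/6 = 43.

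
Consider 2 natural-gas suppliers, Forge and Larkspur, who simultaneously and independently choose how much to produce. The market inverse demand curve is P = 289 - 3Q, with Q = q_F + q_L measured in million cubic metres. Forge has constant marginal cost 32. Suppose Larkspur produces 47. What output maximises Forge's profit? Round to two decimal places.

With the rival's output fixed at 47, Forge's profit is π_F = (289 - 3·47 - 3q_F)q_F - (32q_F) = (148 - 3q_F)q_F - (32q_F).
∂π_F/∂q_F = 116 - 6q_F = 0, so q_F = 58/3.

19.33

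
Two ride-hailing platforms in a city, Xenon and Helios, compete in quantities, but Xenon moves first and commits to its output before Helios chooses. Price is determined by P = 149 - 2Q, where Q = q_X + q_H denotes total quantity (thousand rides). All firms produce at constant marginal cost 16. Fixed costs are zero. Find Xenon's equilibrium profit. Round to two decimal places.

Solve by backward induction. Given q_X, the follower Helios maximises π_H = (149 - 2q_X - 2q_H)q_H - 16q_H.
Follower FOC: 133 - 2q_X - 4q_H = 0, so q_H(q_X) = (133 - 2q_X)/4.
The leader anticipates this reaction. Substituting into P = 149 - 2Q gives P = 165/2 - q_X, so π_X = (165/2 - q_X)q_X - 16q_X.
Maximising: ∂π_X/∂q_X = 133/2 - 2q_X = 0, giving q_X = 133/4.
Then q_H = (133 - 2·(133/4))/4 = 133/8.
Price P = 149 - 2·(399/8) = 197/4.
Xenon's profit: (197/4 - 16)·(133/4) = 1105.5625.

1105.56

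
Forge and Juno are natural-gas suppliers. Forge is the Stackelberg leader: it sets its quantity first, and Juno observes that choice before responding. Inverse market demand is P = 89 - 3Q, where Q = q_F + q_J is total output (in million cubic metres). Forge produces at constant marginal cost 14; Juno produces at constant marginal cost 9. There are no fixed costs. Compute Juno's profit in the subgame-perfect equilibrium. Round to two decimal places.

168.75

The follower Juno best-responds to any q_F: π_J = (89 - 3Q)q_J - 9q_J.
Setting the follower's marginal profit to zero, 80 - 3q_F - 6q_J = 0, i.e. q_J = (80 - 3q_F)/6.
The leader anticipates this reaction. Substituting into P = 89 - 3Q gives P = 49 - (3/2)q_F, so π_F = (49 - (3/2)q_F)q_F - 14q_F.
The leader's first-order condition 35 - 3q_F = 0 yields q_F = 35/3.
Then q_J = (80 - 3·(35/3))/6 = 15/2.
Price P = 89 - 3·(115/6) = 63/2.
Juno's profit: (63/2 - 9)·(15/2) = 675/4.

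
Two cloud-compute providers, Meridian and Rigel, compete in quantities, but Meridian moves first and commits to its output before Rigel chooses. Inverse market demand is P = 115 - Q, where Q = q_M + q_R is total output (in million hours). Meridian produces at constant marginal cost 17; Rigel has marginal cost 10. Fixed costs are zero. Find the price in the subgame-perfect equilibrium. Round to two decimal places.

39.75

The follower Rigel best-responds to any q_M: π_R = (115 - Q)q_R - 10q_R.
Follower FOC: 105 - q_M - 2q_R = 0, so q_R(q_M) = (105 - q_M)/2.
The leader anticipates this reaction. Substituting into P = 115 - Q gives P = 125/2 - (1/2)q_M, so π_M = (125/2 - (1/2)q_M)q_M - 17q_M.
Maximising: ∂π_M/∂q_M = 91/2 - q_M = 0, giving q_M = 91/2.
Then q_R = (105 - 91/2)/2 = 119/4.
Total output Q = 301/4, so price P = 115 - 301/4 = 159/4.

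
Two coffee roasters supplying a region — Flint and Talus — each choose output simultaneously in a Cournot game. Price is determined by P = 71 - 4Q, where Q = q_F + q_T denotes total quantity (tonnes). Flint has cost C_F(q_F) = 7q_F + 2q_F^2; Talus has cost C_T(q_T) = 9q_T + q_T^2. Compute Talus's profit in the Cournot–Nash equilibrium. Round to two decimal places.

Flint's profit: π_F = (71 - 4Q)q_F - (7q_F + 2q_F²). Setting ∂π_F/∂q_F = 0: 64 - 12q_F - 4(q_T) = 0.
Talus's profit: π_T = (71 - 4Q)q_T - (9q_T + q_T²). Setting ∂π_T/∂q_T = 0: 62 - 10q_T - 4(q_F) = 0.
Best responses: q_F = (64 - 4q_T)/12, q_T = (62 - 4q_F)/10.
Substituting one into the other gives q_F = 49/13 and q_T = 61/13.
Price P = 71 - 4·(110/13) = 483/13.
Talus's profit: (483/13)·(61/13) - 9·(61/13) - (61/13)² = 110.0888.

110.09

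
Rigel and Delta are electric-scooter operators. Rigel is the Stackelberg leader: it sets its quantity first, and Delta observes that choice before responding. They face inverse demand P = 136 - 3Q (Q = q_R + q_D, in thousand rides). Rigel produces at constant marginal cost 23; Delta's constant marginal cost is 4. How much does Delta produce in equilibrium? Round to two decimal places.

Solve by backward induction. Given q_R, the follower Delta maximises π_D = (136 - 3q_R - 3q_D)q_D - 4q_D.
Setting the follower's marginal profit to zero, 132 - 3q_R - 6q_D = 0, i.e. q_D = (132 - 3q_R)/6.
The leader anticipates this reaction. Substituting into P = 136 - 3Q gives P = 70 - (3/2)q_R, so π_R = (70 - (3/2)q_R)q_R - 23q_R.
The leader's first-order condition 47 - 3q_R = 0 yields q_R = 47/3.
Then q_D = (132 - 3·(47/3))/6 = 85/6.

14.17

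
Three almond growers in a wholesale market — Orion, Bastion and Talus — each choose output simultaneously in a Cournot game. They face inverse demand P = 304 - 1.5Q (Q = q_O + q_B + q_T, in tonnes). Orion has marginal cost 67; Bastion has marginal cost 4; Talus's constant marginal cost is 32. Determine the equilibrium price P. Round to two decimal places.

101.75

Orion's profit: π_O = (304 - 1.5Q)q_O - (67q_O). Setting ∂π_O/∂q_O = 0: 237 - 3q_O - (3/2)(q_B + q_T) = 0.
Bastion's first-order condition: 300 - 3q_B - (3/2)(q_O + q_T) = 0.
Talus's profit: π_T = (304 - 1.5Q)q_T - (32q_T). Setting ∂π_T/∂q_T = 0: 272 - 3q_T - (3/2)(q_O + q_B) = 0.
Summing all 3 equations gives 809 − 6Q = 0, hence Q = 809/6.
Back-substituting: q_O = (237 − 809/4)/(3/2) = 139/6, q_B = (300 − 809/4)/(3/2) = 391/6, q_T = (272 − 809/4)/(3/2) = 93/2.
Total output Q = 809/6, so price P = 304 - (3/2)·(809/6) = 407/4.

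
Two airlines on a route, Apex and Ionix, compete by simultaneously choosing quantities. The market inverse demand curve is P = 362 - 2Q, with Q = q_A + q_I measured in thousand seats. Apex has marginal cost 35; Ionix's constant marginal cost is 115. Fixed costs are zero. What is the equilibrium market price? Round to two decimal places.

Apex's profit: π_A = (362 - 2Q)q_A - (35q_A). Setting ∂π_A/∂q_A = 0: 327 - 4q_A - 2(q_I) = 0.
Ionix's profit: π_I = (362 - 2Q)q_I - (115q_I). Setting ∂π_I/∂q_I = 0: 247 - 4q_I - 2(q_A) = 0.
So q_A = (327 - 2q_I)/4 and q_I = (247 - 2q_A)/4.
Solving the pair: q_A = 407/6, q_I = 167/6.
Total output Q = 287/3, so price P = 362 - 2·(287/3) = 512/3.

170.67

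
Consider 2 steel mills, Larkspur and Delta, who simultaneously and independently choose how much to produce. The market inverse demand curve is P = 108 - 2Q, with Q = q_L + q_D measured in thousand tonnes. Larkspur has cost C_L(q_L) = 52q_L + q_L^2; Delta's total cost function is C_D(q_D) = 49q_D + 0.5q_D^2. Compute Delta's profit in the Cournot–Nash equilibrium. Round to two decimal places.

216.58

Larkspur's profit: π_L = (108 - 2Q)q_L - (52q_L + q_L²). Setting ∂π_L/∂q_L = 0: 56 - 6q_L - 2(q_D) = 0.
Delta's profit: π_D = (108 - 2Q)q_D - (49q_D + (1/2)q_D²). Setting ∂π_D/∂q_D = 0: 59 - 5q_D - 2(q_L) = 0.
Rearranging gives the reaction functions q_L = (56 - 2q_D)/6 and q_D = (59 - 2q_L)/5.
Substituting one into the other gives q_L = 81/13 and q_D = 121/13.
Price P = 108 - 2·(202/13) = 1000/13.
Delta's profit: (1000/13)·(121/13) - 49·(121/13) - (1/2)(121/13)² = 216.5828.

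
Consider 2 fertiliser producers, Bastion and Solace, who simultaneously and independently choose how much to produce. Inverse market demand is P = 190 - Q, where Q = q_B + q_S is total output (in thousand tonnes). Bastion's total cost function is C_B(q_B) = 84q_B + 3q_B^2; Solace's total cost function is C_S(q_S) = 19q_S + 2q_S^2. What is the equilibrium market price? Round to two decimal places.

Bastion's profit: π_B = (190 - Q)q_B - (84q_B + 3q_B²). Setting ∂π_B/∂q_B = 0: 106 - 8q_B - (q_S) = 0.
Solace's profit: π_S = (190 - Q)q_S - (19q_S + 2q_S²). Setting ∂π_S/∂q_S = 0: 171 - 6q_S - (q_B) = 0.
Best responses: q_B = (106 - q_S)/8, q_S = (171 - q_B)/6.
Solving the pair: q_B = 465/47, q_S = 1262/47.
Total output Q = 1727/47, so price P = 190 - 1727/47 = 153.2553.

153.26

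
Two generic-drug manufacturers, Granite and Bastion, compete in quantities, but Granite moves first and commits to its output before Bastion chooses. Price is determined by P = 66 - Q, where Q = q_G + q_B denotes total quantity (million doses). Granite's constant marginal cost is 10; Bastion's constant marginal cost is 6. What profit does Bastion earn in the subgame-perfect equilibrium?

289

Solve by backward induction. Given q_G, the follower Bastion maximises π_B = (66 - q_G - q_B)q_B - 6q_B.
∂π_B/∂q_B = 60 - q_G - 2q_B = 0 gives the reaction function q_B = (60 - q_G)/2.
Granite substitutes q_B(q_G) into its own profit: π_G = q_G(66 - q_G - (60 - q_G)/2) - 10q_G = (36 - (1/2)q_G)q_G - 10q_G.
Leader FOC: 26 - q_G = 0, so q_G = 26.
Then q_B = (60 - 26)/2 = 17.
Price P = 66 - 43 = 23.
Bastion's profit: (23 - 6)·17 = 289.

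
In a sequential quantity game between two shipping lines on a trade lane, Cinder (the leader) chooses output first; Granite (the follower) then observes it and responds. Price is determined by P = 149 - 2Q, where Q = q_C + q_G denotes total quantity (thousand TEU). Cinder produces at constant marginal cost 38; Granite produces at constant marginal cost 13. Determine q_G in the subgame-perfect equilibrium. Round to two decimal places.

The follower Granite best-responds to any q_C: π_G = (149 - 2Q)q_G - 13q_G.
Follower FOC: 136 - 2q_C - 4q_G = 0, so q_G(q_C) = (136 - 2q_C)/4.
Cinder substitutes q_G(q_C) into its own profit: π_C = q_C(149 - 2q_C - (136 - 2q_C)/2) - 38q_C = (81 - q_C)q_C - 38q_C.
The leader's first-order condition 43 - 2q_C = 0 yields q_C = 43/2.
Then q_G = (136 - 2·(43/2))/4 = 93/4.

23.25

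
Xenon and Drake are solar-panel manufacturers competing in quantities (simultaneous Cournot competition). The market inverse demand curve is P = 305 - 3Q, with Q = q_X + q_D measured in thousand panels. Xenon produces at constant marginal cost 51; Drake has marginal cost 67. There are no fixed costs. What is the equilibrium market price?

141

Xenon's profit: π_X = (305 - 3Q)q_X - (51q_X). Setting ∂π_X/∂q_X = 0: 254 - 6q_X - 3(q_D) = 0.
Drake's profit: π_D = (305 - 3Q)q_D - (67q_D). Setting ∂π_D/∂q_D = 0: 238 - 6q_D - 3(q_X) = 0.
Best responses: q_X = (254 - 3q_D)/6, q_D = (238 - 3q_X)/6.
Substituting one into the other gives q_X = 30 and q_D = 74/3.
Total output Q = 164/3, so price P = 305 - 3·(164/3) = 141.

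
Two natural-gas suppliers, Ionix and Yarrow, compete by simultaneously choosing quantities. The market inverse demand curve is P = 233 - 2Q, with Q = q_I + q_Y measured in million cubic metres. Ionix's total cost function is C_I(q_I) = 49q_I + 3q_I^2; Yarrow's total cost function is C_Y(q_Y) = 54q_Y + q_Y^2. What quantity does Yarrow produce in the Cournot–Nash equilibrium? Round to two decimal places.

Ionix's profit: π_I = (233 - 2Q)q_I - (49q_I + 3q_I²). Setting ∂π_I/∂q_I = 0: 184 - 10q_I - 2(q_Y) = 0.
Yarrow's profit: π_Y = (233 - 2Q)q_Y - (54q_Y + q_Y²). Setting ∂π_Y/∂q_Y = 0: 179 - 6q_Y - 2(q_I) = 0.
Rearranging gives the reaction functions q_I = (184 - 2q_Y)/10 and q_Y = (179 - 2q_I)/6.
Solving the pair: q_I = 373/28, q_Y = 711/28.

25.39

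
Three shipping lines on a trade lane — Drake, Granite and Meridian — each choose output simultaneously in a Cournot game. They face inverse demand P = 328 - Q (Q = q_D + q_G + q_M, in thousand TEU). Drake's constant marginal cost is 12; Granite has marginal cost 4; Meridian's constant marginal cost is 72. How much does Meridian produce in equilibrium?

Drake's profit: π_D = (328 - Q)q_D - (12q_D). Setting ∂π_D/∂q_D = 0: 316 - 2q_D - (q_G + q_M) = 0.
Granite's profit: π_G = (328 - Q)q_G - (4q_G). Setting ∂π_G/∂q_G = 0: 324 - 2q_G - (q_D + q_M) = 0.
Meridian's profit: π_M = (328 - Q)q_M - (72q_M). Setting ∂π_M/∂q_M = 0: 256 - 2q_M - (q_D + q_G) = 0.
Adding the 3 conditions: 896 − 2Q − 2Q = 0, i.e. Q = 224.
Back-substituting: q_D = (316 − 224) = 92, q_G = (324 − 224) = 100, q_M = (256 − 224) = 32.

32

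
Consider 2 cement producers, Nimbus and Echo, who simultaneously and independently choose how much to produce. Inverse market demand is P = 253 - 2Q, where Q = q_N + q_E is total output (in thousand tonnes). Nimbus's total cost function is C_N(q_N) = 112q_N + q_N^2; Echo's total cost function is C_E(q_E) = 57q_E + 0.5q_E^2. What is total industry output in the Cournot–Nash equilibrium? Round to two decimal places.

Nimbus's profit: π_N = (253 - 2Q)q_N - (112q_N + q_N²). Setting ∂π_N/∂q_N = 0: 141 - 6q_N - 2(q_E) = 0.
Echo's first-order condition: 196 - 5q_E - 2(q_N) = 0.
Rearranging gives the reaction functions q_N = (141 - 2q_E)/6 and q_E = (196 - 2q_N)/5.
Substituting one into the other gives q_N = 313/26 and q_E = 447/13.
Total output Q = 313/26 + 447/13 = 1207/26.

46.42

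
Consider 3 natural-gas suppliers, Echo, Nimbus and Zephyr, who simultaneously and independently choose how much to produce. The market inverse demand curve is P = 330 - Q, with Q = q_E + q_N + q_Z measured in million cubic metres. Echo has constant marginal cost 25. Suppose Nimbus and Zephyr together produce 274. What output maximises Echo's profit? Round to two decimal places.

With rivals' combined output fixed at 274, Echo's profit is π_E = (330 - 274 - q_E)q_E - (25q_E) = (56 - q_E)q_E - (25q_E).
∂π_E/∂q_E = 31 - 2q_E = 0, so q_E = 31/2.

15.50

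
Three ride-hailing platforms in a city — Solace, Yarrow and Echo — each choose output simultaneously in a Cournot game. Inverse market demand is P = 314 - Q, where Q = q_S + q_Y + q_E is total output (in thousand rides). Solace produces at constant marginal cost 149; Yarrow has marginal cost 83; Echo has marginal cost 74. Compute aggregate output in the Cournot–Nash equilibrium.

Solace's profit: π_S = (314 - Q)q_S - (149q_S). Setting ∂π_S/∂q_S = 0: 165 - 2q_S - (q_Y + q_E) = 0.
Yarrow's profit: π_Y = (314 - Q)q_Y - (83q_Y). Setting ∂π_Y/∂q_Y = 0: 231 - 2q_Y - (q_S + q_E) = 0.
Echo's first-order condition: 240 - 2q_E - (q_S + q_Y) = 0.
Adding the 3 first-order conditions: 636 − 4Q = 0, so Q = 159.
Back-substituting: q_S = (165 − 159) = 6, q_Y = (231 − 159) = 72, q_E = (240 − 159) = 81.
Total output Q = 6 + 72 + 81 = 159.

159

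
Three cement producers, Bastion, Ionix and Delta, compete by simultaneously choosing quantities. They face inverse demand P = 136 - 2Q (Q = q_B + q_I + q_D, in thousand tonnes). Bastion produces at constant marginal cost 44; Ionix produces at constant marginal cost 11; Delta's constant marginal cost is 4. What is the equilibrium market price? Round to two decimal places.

48.75

Bastion's profit: π_B = (136 - 2Q)q_B - (44q_B). Setting ∂π_B/∂q_B = 0: 92 - 4q_B - 2(q_I + q_D) = 0.
Ionix's profit: π_I = (136 - 2Q)q_I - (11q_I). Setting ∂π_I/∂q_I = 0: 125 - 4q_I - 2(q_B + q_D) = 0.
Delta's profit: π_D = (136 - 2Q)q_D - (4q_D). Setting ∂π_D/∂q_D = 0: 132 - 4q_D - 2(q_B + q_I) = 0.
Adding the 3 conditions: 349 − 4Q − 4Q = 0, i.e. Q = 349/8.
Back-substituting: q_B = (92 − 349/4)/2 = 19/8, q_I = (125 − 349/4)/2 = 151/8, q_D = (132 − 349/4)/2 = 179/8.
Total output Q = 349/8, so price P = 136 - 2·(349/8) = 195/4.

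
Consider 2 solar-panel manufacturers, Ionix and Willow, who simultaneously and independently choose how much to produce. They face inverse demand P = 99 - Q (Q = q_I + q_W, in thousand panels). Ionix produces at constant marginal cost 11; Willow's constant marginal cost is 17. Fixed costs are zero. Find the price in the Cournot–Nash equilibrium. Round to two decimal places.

42.33

Ionix's profit: π_I = (99 - Q)q_I - (11q_I). Setting ∂π_I/∂q_I = 0: 88 - 2q_I - (q_W) = 0.
Willow's first-order condition: 82 - 2q_W - (q_I) = 0.
Rearranging gives the reaction functions q_I = (88 - q_W)/2 and q_W = (82 - q_I)/2.
Solving the pair: q_I = 94/3, q_W = 76/3.
Total output Q = 170/3, so price P = 99 - 170/3 = 127/3.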